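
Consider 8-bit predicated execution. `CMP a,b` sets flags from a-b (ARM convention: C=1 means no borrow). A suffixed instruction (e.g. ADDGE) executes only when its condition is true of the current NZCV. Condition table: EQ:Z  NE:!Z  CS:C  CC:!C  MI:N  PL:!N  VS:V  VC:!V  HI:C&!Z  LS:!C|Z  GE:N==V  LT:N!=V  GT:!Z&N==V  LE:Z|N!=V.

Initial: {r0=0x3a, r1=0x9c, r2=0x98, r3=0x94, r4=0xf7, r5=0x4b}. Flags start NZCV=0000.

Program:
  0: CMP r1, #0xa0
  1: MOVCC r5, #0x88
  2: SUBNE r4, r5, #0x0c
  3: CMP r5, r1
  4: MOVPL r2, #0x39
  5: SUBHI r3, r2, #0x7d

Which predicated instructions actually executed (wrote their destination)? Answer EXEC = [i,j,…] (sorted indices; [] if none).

0: ✓ CMP  NZCV=1000
1: ✓ MOVCC  r5←0x88
2: ✓ SUBNE  r4←0x7c
3: ✓ CMP  NZCV=1000
4: · MOVPL
5: · SUBHI

EXEC = [1,2]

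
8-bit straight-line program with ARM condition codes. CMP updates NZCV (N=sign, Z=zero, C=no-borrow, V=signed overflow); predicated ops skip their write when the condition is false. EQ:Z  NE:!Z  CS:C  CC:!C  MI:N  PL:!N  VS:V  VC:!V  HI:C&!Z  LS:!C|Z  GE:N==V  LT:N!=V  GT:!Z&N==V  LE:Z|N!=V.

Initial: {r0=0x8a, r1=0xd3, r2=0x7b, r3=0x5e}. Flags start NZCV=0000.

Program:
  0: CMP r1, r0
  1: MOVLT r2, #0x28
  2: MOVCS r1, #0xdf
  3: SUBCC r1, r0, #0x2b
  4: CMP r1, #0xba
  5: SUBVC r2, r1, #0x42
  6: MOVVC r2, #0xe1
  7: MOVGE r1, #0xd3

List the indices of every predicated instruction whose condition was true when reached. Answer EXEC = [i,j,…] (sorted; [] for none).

EXEC = [2,5,6,7]

[0] flags=0010 → (cmp)
[1] flags=0010 LT?F → skip
[2] flags=0010 CS?T → r1=0xdf
[3] flags=0010 CC?F → skip
[4] flags=0010 → (cmp)
[5] flags=0010 VC?T → r2=0x9d
[6] flags=0010 VC?T → r2=0xe1
[7] flags=0010 GE?T → r1=0xd3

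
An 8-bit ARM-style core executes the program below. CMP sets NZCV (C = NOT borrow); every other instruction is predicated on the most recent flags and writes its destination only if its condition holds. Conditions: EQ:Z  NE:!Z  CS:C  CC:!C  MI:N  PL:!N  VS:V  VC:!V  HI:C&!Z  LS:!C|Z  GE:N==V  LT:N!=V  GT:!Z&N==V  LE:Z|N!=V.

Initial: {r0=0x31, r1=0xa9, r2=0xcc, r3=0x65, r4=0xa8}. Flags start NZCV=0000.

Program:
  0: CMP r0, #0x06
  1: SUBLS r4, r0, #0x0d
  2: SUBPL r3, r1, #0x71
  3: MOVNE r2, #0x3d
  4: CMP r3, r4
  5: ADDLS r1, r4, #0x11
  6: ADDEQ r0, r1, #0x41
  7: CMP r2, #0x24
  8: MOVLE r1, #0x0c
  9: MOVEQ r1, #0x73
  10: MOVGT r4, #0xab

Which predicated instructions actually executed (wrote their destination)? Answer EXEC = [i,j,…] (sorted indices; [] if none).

0: ✓ CMP  NZCV=0010
1: · SUBLS
2: ✓ SUBPL  r3←0x38
3: ✓ MOVNE  r2←0x3d
4: ✓ CMP  NZCV=1001
5: ✓ ADDLS  r1←0xb9
6: · ADDEQ
7: ✓ CMP  NZCV=0010
8: · MOVLE
9: · MOVEQ
10: ✓ MOVGT  r4←0xab

EXEC = [2,3,5,10]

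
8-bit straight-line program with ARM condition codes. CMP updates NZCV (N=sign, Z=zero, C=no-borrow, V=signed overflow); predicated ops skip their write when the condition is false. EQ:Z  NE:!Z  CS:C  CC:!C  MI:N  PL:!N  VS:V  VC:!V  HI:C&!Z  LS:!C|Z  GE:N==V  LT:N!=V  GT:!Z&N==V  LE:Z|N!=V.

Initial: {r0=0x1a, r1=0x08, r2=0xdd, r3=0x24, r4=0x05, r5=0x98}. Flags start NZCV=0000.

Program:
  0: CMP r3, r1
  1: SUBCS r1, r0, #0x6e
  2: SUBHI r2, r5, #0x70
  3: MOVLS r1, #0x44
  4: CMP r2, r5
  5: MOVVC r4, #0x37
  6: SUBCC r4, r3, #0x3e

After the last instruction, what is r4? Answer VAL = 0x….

VAL = 0xe6

[0] flags=0010 → (cmp)
[1] flags=0010 CS?T → r1=0xac
[2] flags=0010 HI?T → r2=0x28
[3] flags=0010 LS?F → skip
[4] flags=1001 → (cmp)
[5] flags=1001 VC?F → skip
[6] flags=1001 CC?T → r4=0xe6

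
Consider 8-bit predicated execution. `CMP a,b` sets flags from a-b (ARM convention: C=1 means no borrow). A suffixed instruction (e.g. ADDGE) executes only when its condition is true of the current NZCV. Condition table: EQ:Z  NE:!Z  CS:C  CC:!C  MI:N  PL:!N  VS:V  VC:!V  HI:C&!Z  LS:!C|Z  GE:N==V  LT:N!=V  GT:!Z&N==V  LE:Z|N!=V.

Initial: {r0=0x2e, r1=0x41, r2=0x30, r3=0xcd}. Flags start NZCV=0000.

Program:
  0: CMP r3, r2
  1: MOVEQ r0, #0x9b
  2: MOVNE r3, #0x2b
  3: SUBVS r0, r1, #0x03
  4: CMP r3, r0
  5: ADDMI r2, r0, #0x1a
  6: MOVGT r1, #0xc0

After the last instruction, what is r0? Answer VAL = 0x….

VAL = 0x2e

[0] flags=1010 → (cmp)
[1] flags=1010 EQ?F → skip
[2] flags=1010 NE?T → r3=0x2b
[3] flags=1010 VS?F → skip
[4] flags=1000 → (cmp)
[5] flags=1000 MI?T → r2=0x48
[6] flags=1000 GT?F → skip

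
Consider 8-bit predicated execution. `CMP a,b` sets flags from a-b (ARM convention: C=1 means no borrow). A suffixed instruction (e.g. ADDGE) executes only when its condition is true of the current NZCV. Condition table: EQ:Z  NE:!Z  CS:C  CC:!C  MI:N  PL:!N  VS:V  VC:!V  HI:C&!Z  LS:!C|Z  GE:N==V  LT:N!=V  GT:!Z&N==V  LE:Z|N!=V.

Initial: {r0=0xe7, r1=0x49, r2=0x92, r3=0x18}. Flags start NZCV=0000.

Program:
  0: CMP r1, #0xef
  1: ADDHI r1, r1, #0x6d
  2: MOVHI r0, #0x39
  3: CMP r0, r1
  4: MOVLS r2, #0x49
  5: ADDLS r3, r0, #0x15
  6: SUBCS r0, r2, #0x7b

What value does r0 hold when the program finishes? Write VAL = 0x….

VAL = 0x17

0: ✓ CMP  NZCV=0000
1: · ADDHI
2: · MOVHI
3: ✓ CMP  NZCV=1010
4: · MOVLS
5: · ADDLS
6: ✓ SUBCS  r0←0x17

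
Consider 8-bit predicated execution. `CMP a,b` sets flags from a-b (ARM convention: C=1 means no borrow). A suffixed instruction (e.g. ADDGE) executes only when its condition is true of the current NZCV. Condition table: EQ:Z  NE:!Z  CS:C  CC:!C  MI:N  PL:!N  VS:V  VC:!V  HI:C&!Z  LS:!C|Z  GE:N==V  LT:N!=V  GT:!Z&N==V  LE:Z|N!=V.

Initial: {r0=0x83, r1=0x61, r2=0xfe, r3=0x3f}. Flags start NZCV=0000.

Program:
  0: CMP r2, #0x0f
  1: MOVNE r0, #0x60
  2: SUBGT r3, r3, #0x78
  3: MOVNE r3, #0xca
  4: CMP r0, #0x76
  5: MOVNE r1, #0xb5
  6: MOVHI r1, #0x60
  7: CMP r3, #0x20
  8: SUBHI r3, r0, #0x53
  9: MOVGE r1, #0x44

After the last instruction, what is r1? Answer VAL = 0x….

0: ✓ CMP  NZCV=1010
1: ✓ MOVNE  r0←0x60
2: · SUBGT
3: ✓ MOVNE  r3←0xca
4: ✓ CMP  NZCV=1000
5: ✓ MOVNE  r1←0xb5
6: · MOVHI
7: ✓ CMP  NZCV=1010
8: ✓ SUBHI  r3←0x0d
9: · MOVGE

VAL = 0xb5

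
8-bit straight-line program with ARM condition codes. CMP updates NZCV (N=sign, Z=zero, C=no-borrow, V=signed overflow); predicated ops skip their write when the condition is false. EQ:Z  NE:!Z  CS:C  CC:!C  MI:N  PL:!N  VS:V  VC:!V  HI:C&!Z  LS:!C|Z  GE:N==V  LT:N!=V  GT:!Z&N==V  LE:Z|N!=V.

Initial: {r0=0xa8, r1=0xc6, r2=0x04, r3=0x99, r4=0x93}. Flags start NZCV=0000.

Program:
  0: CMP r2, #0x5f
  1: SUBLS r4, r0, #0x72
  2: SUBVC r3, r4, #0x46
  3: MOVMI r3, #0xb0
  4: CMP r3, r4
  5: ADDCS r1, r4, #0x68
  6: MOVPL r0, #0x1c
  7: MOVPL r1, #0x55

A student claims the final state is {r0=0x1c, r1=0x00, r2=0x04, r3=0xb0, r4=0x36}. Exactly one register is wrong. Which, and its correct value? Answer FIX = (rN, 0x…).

FIX = (r1, 0x55)

[0] flags=1000 → (cmp)
[1] flags=1000 LS?T → r4=0x36
[2] flags=1000 VC?T → r3=0xf0
[3] flags=1000 MI?T → r3=0xb0
[4] flags=0011 → (cmp)
[5] flags=0011 CS?T → r1=0x9e
[6] flags=0011 PL?T → r0=0x1c
[7] flags=0011 PL?T → r1=0x55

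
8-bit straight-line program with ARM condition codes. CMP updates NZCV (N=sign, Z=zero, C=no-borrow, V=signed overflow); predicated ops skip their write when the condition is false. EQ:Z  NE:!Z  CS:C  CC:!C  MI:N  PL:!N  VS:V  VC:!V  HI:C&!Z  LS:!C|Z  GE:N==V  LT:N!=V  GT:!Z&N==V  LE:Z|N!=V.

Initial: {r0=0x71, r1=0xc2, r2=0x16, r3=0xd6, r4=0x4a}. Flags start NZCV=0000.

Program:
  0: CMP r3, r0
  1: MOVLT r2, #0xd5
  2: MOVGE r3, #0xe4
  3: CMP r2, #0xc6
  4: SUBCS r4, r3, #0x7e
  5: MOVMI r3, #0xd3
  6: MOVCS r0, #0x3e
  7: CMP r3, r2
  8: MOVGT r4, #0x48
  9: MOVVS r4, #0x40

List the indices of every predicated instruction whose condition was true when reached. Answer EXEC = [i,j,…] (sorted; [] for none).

[0] flags=0011 → (cmp)
[1] flags=0011 LT?T → r2=0xd5
[2] flags=0011 GE?F → skip
[3] flags=0010 → (cmp)
[4] flags=0010 CS?T → r4=0x58
[5] flags=0010 MI?F → skip
[6] flags=0010 CS?T → r0=0x3e
[7] flags=0010 → (cmp)
[8] flags=0010 GT?T → r4=0x48
[9] flags=0010 VS?F → skip

EXEC = [1,4,6,8]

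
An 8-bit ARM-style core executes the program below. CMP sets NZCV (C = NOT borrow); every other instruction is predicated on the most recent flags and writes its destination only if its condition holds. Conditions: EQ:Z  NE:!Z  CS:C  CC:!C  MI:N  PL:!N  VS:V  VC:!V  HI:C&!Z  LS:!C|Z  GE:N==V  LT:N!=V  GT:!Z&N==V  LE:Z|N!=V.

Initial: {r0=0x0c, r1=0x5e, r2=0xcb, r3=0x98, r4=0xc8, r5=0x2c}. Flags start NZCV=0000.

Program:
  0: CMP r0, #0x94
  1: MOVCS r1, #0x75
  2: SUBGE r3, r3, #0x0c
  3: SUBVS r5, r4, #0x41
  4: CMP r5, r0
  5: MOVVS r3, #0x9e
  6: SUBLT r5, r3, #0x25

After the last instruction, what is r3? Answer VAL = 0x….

[0] flags=0000 → (cmp)
[1] flags=0000 CS?F → skip
[2] flags=0000 GE?T → r3=0x8c
[3] flags=0000 VS?F → skip
[4] flags=0010 → (cmp)
[5] flags=0010 VS?F → skip
[6] flags=0010 LT?F → skip

VAL = 0x8c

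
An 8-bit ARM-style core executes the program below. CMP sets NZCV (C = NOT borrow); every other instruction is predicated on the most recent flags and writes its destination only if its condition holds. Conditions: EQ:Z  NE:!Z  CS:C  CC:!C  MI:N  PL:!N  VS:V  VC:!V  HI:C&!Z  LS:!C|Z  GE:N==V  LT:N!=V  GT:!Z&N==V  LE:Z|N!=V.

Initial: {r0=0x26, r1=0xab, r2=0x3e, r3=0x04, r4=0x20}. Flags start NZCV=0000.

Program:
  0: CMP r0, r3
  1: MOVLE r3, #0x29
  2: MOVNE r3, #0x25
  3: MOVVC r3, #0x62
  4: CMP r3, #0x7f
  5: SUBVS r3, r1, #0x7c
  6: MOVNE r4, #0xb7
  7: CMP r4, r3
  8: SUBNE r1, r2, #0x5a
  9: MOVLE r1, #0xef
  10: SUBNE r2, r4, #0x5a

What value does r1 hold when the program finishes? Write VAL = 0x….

[0] flags=0010 → (cmp)
[1] flags=0010 LE?F → skip
[2] flags=0010 NE?T → r3=0x25
[3] flags=0010 VC?T → r3=0x62
[4] flags=1000 → (cmp)
[5] flags=1000 VS?F → skip
[6] flags=1000 NE?T → r4=0xb7
[7] flags=0011 → (cmp)
[8] flags=0011 NE?T → r1=0xe4
[9] flags=0011 LE?T → r1=0xef
[10] flags=0011 NE?T → r2=0x5d

VAL = 0xef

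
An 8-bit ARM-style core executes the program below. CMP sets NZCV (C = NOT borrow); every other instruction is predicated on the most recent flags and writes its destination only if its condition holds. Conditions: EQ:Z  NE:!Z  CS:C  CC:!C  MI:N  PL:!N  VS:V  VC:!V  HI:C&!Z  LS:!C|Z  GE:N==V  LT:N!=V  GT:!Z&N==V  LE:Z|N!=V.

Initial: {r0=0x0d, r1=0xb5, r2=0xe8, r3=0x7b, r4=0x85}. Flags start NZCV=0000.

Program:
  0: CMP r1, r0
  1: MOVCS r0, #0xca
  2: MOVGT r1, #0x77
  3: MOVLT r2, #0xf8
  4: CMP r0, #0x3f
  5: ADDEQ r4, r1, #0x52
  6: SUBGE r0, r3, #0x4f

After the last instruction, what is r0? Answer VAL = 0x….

VAL = 0xca

[0] flags=1010 → (cmp)
[1] flags=1010 CS?T → r0=0xca
[2] flags=1010 GT?F → skip
[3] flags=1010 LT?T → r2=0xf8
[4] flags=1010 → (cmp)
[5] flags=1010 EQ?F → skip
[6] flags=1010 GE?F → skip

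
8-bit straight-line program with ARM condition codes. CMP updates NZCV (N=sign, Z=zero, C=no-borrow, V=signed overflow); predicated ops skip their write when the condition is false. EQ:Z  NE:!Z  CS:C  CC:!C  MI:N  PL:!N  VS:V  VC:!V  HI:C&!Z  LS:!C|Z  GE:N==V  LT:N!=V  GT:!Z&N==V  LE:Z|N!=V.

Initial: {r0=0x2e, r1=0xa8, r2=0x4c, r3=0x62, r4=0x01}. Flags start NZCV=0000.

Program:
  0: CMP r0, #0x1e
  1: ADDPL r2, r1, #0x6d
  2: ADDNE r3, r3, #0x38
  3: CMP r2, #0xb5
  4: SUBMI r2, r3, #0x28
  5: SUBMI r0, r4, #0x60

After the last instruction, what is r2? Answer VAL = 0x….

[0] flags=0010 → (cmp)
[1] flags=0010 PL?T → r2=0x15
[2] flags=0010 NE?T → r3=0x9a
[3] flags=0000 → (cmp)
[4] flags=0000 MI?F → skip
[5] flags=0000 MI?F → skip

VAL = 0x15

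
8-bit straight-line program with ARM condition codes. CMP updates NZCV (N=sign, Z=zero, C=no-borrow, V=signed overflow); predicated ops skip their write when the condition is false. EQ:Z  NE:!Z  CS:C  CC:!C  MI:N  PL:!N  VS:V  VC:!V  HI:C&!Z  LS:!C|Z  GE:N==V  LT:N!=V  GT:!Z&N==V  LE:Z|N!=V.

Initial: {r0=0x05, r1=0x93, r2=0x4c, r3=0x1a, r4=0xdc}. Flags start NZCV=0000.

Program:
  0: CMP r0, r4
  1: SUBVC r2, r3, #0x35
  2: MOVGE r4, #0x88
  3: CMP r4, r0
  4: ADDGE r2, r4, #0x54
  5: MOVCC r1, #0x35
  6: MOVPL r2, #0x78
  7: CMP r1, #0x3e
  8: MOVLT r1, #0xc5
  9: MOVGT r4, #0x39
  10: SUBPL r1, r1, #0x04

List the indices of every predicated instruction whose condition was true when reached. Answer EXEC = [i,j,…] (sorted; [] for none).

[0] flags=0000 → (cmp)
[1] flags=0000 VC?T → r2=0xe5
[2] flags=0000 GE?T → r4=0x88
[3] flags=1010 → (cmp)
[4] flags=1010 GE?F → skip
[5] flags=1010 CC?F → skip
[6] flags=1010 PL?F → skip
[7] flags=0011 → (cmp)
[8] flags=0011 LT?T → r1=0xc5
[9] flags=0011 GT?F → skip
[10] flags=0011 PL?T → r1=0xc1

EXEC = [1,2,8,10]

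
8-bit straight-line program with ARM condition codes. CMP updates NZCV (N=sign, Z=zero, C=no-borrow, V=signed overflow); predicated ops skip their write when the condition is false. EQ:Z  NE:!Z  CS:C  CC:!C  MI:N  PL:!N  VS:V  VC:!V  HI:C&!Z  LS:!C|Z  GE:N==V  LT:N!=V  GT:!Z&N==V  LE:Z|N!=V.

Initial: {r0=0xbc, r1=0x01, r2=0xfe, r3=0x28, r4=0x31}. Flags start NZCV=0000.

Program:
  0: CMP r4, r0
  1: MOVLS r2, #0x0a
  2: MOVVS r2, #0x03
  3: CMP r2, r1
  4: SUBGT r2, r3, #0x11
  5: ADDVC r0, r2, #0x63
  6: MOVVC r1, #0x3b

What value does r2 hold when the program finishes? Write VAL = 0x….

0: ✓ CMP  NZCV=0000
1: ✓ MOVLS  r2←0x0a
2: · MOVVS
3: ✓ CMP  NZCV=0010
4: ✓ SUBGT  r2←0x17
5: ✓ ADDVC  r0←0x7a
6: ✓ MOVVC  r1←0x3b

VAL = 0x17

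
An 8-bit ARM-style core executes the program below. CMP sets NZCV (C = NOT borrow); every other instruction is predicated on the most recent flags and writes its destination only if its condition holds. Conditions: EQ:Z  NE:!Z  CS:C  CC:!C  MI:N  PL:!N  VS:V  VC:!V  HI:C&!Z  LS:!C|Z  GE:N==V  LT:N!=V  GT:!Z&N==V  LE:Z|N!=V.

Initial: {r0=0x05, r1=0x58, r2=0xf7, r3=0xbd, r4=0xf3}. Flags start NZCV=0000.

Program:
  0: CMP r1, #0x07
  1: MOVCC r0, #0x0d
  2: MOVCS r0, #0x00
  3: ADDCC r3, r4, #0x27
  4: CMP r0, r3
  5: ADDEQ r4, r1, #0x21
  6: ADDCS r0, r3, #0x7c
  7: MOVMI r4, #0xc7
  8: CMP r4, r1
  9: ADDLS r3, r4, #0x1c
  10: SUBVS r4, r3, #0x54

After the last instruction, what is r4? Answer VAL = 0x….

VAL = 0xf3

[0] flags=0010 → (cmp)
[1] flags=0010 CC?F → skip
[2] flags=0010 CS?T → r0=0x00
[3] flags=0010 CC?F → skip
[4] flags=0000 → (cmp)
[5] flags=0000 EQ?F → skip
[6] flags=0000 CS?F → skip
[7] flags=0000 MI?F → skip
[8] flags=1010 → (cmp)
[9] flags=1010 LS?F → skip
[10] flags=1010 VS?F → skip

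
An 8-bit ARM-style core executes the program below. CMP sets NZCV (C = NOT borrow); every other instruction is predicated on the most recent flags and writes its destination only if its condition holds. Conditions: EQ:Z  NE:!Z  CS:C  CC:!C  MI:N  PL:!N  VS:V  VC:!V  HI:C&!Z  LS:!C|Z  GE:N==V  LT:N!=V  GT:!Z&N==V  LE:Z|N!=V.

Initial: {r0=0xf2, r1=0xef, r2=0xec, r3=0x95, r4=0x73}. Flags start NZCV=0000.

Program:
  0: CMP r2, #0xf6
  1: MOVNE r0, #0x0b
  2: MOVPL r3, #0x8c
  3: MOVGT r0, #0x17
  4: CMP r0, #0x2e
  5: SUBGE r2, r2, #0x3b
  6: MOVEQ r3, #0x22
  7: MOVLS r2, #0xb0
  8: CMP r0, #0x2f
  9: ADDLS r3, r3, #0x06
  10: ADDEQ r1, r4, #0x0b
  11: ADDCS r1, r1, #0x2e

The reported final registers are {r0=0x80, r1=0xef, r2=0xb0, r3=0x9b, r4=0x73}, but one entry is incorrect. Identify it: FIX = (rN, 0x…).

0: ✓ CMP  NZCV=1000
1: ✓ MOVNE  r0←0x0b
2: · MOVPL
3: · MOVGT
4: ✓ CMP  NZCV=1000
5: · SUBGE
6: · MOVEQ
7: ✓ MOVLS  r2←0xb0
8: ✓ CMP  NZCV=1000
9: ✓ ADDLS  r3←0x9b
10: · ADDEQ
11: · ADDCS

FIX = (r0, 0x0b)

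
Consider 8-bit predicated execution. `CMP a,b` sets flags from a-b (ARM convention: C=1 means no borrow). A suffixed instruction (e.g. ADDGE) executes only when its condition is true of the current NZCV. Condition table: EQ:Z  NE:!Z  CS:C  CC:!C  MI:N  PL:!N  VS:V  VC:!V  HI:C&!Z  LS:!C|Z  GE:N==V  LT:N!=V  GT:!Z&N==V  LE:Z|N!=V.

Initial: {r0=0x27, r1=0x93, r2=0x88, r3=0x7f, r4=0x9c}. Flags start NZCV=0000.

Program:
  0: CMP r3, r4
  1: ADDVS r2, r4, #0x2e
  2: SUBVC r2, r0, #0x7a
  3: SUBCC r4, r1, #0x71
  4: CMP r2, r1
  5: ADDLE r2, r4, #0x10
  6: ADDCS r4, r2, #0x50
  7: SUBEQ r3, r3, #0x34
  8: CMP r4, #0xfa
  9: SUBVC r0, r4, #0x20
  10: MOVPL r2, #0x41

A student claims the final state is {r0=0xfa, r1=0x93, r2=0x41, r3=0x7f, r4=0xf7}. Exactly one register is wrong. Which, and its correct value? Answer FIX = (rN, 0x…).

FIX = (r4, 0x1a)

[0] flags=1001 → (cmp)
[1] flags=1001 VS?T → r2=0xca
[2] flags=1001 VC?F → skip
[3] flags=1001 CC?T → r4=0x22
[4] flags=0010 → (cmp)
[5] flags=0010 LE?F → skip
[6] flags=0010 CS?T → r4=0x1a
[7] flags=0010 EQ?F → skip
[8] flags=0000 → (cmp)
[9] flags=0000 VC?T → r0=0xfa
[10] flags=0000 PL?T → r2=0x41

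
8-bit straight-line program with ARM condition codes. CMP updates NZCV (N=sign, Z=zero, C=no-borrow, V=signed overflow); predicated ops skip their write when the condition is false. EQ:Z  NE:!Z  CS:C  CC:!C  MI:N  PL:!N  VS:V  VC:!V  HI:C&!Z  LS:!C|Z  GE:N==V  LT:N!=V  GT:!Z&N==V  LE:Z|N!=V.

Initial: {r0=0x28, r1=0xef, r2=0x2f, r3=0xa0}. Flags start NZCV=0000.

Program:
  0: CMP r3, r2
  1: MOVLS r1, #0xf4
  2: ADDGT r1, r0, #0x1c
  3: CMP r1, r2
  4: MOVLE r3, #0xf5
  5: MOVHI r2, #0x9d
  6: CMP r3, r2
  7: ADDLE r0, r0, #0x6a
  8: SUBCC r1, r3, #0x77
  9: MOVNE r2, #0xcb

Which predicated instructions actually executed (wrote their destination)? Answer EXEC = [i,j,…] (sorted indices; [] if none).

0: ✓ CMP  NZCV=0011
1: · MOVLS
2: · ADDGT
3: ✓ CMP  NZCV=1010
4: ✓ MOVLE  r3←0xf5
5: ✓ MOVHI  r2←0x9d
6: ✓ CMP  NZCV=0010
7: · ADDLE
8: · SUBCC
9: ✓ MOVNE  r2←0xcb

EXEC = [4,5,9]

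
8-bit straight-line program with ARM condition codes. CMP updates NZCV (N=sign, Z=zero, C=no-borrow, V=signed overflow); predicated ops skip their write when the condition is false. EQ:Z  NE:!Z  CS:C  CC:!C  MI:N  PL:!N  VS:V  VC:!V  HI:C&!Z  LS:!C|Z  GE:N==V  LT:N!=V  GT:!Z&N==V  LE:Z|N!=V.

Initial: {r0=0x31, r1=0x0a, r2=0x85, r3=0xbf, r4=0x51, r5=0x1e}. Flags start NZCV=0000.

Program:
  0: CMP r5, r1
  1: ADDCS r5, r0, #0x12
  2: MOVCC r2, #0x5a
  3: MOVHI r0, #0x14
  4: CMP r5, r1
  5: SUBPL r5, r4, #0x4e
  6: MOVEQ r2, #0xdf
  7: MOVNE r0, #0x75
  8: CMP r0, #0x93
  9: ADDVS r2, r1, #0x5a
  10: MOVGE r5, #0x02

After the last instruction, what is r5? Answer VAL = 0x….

0: ✓ CMP  NZCV=0010
1: ✓ ADDCS  r5←0x43
2: · MOVCC
3: ✓ MOVHI  r0←0x14
4: ✓ CMP  NZCV=0010
5: ✓ SUBPL  r5←0x03
6: · MOVEQ
7: ✓ MOVNE  r0←0x75
8: ✓ CMP  NZCV=1001
9: ✓ ADDVS  r2←0x64
10: ✓ MOVGE  r5←0x02

VAL = 0x02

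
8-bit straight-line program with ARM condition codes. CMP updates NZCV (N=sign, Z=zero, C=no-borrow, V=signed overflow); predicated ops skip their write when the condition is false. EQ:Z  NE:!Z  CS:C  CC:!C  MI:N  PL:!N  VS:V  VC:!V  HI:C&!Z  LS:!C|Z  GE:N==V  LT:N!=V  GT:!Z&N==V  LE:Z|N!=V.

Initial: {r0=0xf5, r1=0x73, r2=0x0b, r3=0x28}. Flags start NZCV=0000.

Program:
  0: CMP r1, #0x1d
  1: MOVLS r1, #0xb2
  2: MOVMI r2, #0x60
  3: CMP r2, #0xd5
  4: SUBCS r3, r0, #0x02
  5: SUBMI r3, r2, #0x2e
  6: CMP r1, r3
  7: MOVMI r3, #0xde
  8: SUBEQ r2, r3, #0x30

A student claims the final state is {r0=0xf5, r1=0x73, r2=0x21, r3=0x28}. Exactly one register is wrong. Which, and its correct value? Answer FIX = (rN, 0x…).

FIX = (r2, 0x0b)

0: ✓ CMP  NZCV=0010
1: · MOVLS
2: · MOVMI
3: ✓ CMP  NZCV=0000
4: · SUBCS
5: · SUBMI
6: ✓ CMP  NZCV=0010
7: · MOVMI
8: · SUBEQ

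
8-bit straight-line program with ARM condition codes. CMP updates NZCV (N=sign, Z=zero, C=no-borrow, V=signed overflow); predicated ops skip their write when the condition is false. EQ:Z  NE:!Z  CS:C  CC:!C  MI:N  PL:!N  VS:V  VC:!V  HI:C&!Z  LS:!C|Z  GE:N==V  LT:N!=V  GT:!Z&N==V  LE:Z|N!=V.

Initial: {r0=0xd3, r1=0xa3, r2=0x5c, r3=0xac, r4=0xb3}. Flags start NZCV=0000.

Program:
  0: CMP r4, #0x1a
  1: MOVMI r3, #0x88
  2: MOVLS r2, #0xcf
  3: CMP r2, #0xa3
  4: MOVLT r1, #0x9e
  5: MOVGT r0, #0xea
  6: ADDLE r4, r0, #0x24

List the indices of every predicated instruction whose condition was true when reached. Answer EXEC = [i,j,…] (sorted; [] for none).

EXEC = [1,5]

[0] flags=1010 → (cmp)
[1] flags=1010 MI?T → r3=0x88
[2] flags=1010 LS?F → skip
[3] flags=1001 → (cmp)
[4] flags=1001 LT?F → skip
[5] flags=1001 GT?T → r0=0xea
[6] flags=1001 LE?F → skip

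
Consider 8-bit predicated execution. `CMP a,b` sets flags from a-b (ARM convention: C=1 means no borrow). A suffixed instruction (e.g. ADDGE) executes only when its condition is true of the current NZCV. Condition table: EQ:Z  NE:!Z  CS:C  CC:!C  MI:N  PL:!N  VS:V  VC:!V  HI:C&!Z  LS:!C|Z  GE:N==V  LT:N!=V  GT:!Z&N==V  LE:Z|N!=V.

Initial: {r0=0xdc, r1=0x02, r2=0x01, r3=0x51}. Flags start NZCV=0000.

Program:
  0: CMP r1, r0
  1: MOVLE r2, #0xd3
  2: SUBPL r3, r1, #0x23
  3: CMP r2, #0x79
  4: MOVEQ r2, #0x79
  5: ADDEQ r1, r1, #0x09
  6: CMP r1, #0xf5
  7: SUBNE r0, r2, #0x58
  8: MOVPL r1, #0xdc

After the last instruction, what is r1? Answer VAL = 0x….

VAL = 0xdc

0: ✓ CMP  NZCV=0000
1: · MOVLE
2: ✓ SUBPL  r3←0xdf
3: ✓ CMP  NZCV=1000
4: · MOVEQ
5: · ADDEQ
6: ✓ CMP  NZCV=0000
7: ✓ SUBNE  r0←0xa9
8: ✓ MOVPL  r1←0xdc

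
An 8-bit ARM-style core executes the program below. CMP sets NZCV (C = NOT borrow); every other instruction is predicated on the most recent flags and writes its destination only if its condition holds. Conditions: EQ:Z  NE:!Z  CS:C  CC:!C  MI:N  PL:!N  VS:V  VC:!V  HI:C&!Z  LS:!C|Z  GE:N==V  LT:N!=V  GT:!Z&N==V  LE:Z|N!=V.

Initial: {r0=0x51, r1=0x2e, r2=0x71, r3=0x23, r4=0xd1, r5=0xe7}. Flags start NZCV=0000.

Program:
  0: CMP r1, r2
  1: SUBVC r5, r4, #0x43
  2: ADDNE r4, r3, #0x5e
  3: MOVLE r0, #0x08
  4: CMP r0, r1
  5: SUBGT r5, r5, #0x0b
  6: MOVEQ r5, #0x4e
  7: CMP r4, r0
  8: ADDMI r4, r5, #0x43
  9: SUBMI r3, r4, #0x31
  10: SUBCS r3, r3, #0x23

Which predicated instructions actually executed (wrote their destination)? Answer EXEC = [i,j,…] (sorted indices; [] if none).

0: ✓ CMP  NZCV=1000
1: ✓ SUBVC  r5←0x8e
2: ✓ ADDNE  r4←0x81
3: ✓ MOVLE  r0←0x08
4: ✓ CMP  NZCV=1000
5: · SUBGT
6: · MOVEQ
7: ✓ CMP  NZCV=0011
8: · ADDMI
9: · SUBMI
10: ✓ SUBCS  r3←0x00

EXEC = [1,2,3,10]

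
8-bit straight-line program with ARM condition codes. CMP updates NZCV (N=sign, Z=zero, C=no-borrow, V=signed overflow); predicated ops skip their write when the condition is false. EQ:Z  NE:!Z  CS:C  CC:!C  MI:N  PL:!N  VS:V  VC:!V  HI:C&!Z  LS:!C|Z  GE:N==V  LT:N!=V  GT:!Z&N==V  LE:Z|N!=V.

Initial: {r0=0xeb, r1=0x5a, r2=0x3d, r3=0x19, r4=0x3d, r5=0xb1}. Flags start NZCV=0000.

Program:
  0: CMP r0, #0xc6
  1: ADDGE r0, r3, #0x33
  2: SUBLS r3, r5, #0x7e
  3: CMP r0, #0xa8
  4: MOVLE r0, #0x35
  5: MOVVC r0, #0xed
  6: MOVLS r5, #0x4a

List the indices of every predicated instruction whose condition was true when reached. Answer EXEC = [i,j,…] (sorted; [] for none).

0: ✓ CMP  NZCV=0010
1: ✓ ADDGE  r0←0x4c
2: · SUBLS
3: ✓ CMP  NZCV=1001
4: · MOVLE
5: · MOVVC
6: ✓ MOVLS  r5←0x4a

EXEC = [1,6]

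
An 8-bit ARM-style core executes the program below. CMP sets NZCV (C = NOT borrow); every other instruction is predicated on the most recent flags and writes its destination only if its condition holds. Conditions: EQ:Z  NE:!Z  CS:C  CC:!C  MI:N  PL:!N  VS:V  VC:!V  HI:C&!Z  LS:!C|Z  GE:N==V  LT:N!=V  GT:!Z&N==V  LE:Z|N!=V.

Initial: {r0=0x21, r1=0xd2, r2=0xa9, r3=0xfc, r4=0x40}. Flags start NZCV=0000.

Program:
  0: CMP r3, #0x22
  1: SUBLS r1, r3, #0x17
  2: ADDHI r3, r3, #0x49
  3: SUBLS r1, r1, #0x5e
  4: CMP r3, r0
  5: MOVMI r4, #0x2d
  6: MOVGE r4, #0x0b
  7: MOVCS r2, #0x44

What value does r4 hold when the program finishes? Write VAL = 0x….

0: ✓ CMP  NZCV=1010
1: · SUBLS
2: ✓ ADDHI  r3←0x45
3: · SUBLS
4: ✓ CMP  NZCV=0010
5: · MOVMI
6: ✓ MOVGE  r4←0x0b
7: ✓ MOVCS  r2←0x44

VAL = 0x0b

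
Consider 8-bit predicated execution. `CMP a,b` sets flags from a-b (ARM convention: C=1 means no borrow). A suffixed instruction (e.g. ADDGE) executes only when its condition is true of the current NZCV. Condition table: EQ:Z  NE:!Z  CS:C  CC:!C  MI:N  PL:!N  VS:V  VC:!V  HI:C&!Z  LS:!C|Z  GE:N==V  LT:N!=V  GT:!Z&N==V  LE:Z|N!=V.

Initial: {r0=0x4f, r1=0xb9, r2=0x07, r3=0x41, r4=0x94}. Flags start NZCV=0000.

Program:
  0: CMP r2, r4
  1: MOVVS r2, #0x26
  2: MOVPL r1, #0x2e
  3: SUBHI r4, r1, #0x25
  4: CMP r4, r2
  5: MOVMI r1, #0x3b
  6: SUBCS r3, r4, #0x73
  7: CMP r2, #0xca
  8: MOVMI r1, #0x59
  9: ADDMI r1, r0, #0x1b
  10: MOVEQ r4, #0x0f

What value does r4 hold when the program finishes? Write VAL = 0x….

[0] flags=0000 → (cmp)
[1] flags=0000 VS?F → skip
[2] flags=0000 PL?T → r1=0x2e
[3] flags=0000 HI?F → skip
[4] flags=1010 → (cmp)
[5] flags=1010 MI?T → r1=0x3b
[6] flags=1010 CS?T → r3=0x21
[7] flags=0000 → (cmp)
[8] flags=0000 MI?F → skip
[9] flags=0000 MI?F → skip
[10] flags=0000 EQ?F → skip

VAL = 0x94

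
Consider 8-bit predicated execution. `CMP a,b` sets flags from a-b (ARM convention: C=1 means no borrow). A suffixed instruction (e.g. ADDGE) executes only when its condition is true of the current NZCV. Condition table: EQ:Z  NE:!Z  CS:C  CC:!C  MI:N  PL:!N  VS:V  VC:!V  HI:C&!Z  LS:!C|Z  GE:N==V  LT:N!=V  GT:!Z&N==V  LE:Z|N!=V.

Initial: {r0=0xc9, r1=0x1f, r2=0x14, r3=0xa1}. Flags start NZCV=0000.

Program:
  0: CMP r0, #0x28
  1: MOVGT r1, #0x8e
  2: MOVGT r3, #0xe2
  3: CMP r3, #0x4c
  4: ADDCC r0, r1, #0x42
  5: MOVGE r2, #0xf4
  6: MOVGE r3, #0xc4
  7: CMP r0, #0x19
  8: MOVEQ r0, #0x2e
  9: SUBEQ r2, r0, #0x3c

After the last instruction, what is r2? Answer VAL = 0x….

[0] flags=1010 → (cmp)
[1] flags=1010 GT?F → skip
[2] flags=1010 GT?F → skip
[3] flags=0011 → (cmp)
[4] flags=0011 CC?F → skip
[5] flags=0011 GE?F → skip
[6] flags=0011 GE?F → skip
[7] flags=1010 → (cmp)
[8] flags=1010 EQ?F → skip
[9] flags=1010 EQ?F → skip

VAL = 0x14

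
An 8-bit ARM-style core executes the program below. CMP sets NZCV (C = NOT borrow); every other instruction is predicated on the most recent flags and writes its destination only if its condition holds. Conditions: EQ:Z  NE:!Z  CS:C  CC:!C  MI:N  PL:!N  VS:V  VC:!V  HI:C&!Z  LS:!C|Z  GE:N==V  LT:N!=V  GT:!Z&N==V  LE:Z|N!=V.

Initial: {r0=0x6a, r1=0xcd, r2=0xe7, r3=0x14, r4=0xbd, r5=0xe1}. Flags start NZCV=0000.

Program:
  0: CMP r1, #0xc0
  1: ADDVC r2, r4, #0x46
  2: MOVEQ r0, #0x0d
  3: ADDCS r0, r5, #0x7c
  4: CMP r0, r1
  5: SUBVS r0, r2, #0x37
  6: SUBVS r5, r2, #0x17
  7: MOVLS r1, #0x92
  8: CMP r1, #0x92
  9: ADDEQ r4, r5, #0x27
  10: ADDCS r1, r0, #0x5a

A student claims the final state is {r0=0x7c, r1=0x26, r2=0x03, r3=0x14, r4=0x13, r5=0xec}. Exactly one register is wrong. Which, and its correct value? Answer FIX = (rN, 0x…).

FIX = (r0, 0xcc)

[0] flags=0010 → (cmp)
[1] flags=0010 VC?T → r2=0x03
[2] flags=0010 EQ?F → skip
[3] flags=0010 CS?T → r0=0x5d
[4] flags=1001 → (cmp)
[5] flags=1001 VS?T → r0=0xcc
[6] flags=1001 VS?T → r5=0xec
[7] flags=1001 LS?T → r1=0x92
[8] flags=0110 → (cmp)
[9] flags=0110 EQ?T → r4=0x13
[10] flags=0110 CS?T → r1=0x26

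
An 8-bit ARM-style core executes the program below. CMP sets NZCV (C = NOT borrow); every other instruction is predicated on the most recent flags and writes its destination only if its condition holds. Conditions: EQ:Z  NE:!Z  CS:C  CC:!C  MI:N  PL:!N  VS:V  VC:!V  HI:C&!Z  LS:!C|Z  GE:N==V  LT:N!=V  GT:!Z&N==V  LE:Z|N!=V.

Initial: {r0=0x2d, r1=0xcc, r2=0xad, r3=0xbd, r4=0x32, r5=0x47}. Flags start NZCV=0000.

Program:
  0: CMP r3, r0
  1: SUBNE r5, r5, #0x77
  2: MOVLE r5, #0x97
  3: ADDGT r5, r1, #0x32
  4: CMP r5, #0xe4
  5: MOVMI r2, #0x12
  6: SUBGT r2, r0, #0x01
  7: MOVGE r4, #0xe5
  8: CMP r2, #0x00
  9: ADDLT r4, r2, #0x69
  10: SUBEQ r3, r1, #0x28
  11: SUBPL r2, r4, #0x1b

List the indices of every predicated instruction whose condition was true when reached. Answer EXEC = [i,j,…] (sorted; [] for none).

0: ✓ CMP  NZCV=1010
1: ✓ SUBNE  r5←0xd0
2: ✓ MOVLE  r5←0x97
3: · ADDGT
4: ✓ CMP  NZCV=1000
5: ✓ MOVMI  r2←0x12
6: · SUBGT
7: · MOVGE
8: ✓ CMP  NZCV=0010
9: · ADDLT
10: · SUBEQ
11: ✓ SUBPL  r2←0x17

EXEC = [1,2,5,11]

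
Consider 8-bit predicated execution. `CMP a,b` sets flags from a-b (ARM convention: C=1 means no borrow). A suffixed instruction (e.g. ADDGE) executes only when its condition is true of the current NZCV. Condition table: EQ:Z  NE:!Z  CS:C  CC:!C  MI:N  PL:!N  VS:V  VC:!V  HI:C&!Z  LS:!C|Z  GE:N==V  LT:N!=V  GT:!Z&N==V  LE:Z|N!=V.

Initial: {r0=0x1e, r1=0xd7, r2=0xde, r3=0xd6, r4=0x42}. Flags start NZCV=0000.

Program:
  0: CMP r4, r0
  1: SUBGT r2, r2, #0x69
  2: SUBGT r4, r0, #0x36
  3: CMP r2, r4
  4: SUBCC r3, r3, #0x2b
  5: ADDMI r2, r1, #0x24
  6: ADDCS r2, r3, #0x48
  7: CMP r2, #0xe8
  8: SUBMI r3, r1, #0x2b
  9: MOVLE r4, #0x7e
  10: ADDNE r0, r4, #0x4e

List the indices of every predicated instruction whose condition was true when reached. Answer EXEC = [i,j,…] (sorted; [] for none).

EXEC = [1,2,4,5,10]

0: ✓ CMP  NZCV=0010
1: ✓ SUBGT  r2←0x75
2: ✓ SUBGT  r4←0xe8
3: ✓ CMP  NZCV=1001
4: ✓ SUBCC  r3←0xab
5: ✓ ADDMI  r2←0xfb
6: · ADDCS
7: ✓ CMP  NZCV=0010
8: · SUBMI
9: · MOVLE
10: ✓ ADDNE  r0←0x36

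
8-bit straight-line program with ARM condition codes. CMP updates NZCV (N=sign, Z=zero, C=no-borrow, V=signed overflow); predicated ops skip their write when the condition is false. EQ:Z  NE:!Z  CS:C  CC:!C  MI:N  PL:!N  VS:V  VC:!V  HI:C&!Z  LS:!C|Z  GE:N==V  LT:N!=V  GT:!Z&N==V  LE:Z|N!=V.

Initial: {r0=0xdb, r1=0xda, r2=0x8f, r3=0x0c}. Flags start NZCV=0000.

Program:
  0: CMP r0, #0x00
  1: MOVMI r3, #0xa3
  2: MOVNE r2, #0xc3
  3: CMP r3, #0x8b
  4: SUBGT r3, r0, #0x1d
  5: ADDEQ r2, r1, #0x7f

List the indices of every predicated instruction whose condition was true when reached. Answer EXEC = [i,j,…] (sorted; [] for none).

[0] flags=1010 → (cmp)
[1] flags=1010 MI?T → r3=0xa3
[2] flags=1010 NE?T → r2=0xc3
[3] flags=0010 → (cmp)
[4] flags=0010 GT?T → r3=0xbe
[5] flags=0010 EQ?F → skip

EXEC = [1,2,4]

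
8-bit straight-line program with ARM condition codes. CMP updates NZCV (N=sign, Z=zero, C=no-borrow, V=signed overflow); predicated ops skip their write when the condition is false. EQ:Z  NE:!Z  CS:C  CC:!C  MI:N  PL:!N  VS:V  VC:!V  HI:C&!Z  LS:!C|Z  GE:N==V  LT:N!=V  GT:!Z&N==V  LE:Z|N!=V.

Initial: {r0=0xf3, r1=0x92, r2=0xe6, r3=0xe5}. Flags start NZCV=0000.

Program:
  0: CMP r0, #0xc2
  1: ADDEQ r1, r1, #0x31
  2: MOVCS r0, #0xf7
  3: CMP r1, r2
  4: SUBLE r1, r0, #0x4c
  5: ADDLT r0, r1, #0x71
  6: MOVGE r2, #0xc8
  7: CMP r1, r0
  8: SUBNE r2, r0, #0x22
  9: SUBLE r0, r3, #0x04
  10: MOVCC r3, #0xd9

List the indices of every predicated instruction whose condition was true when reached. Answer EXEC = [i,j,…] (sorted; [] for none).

[0] flags=0010 → (cmp)
[1] flags=0010 EQ?F → skip
[2] flags=0010 CS?T → r0=0xf7
[3] flags=1000 → (cmp)
[4] flags=1000 LE?T → r1=0xab
[5] flags=1000 LT?T → r0=0x1c
[6] flags=1000 GE?F → skip
[7] flags=1010 → (cmp)
[8] flags=1010 NE?T → r2=0xfa
[9] flags=1010 LE?T → r0=0xe1
[10] flags=1010 CC?F → skip

EXEC = [2,4,5,8,9]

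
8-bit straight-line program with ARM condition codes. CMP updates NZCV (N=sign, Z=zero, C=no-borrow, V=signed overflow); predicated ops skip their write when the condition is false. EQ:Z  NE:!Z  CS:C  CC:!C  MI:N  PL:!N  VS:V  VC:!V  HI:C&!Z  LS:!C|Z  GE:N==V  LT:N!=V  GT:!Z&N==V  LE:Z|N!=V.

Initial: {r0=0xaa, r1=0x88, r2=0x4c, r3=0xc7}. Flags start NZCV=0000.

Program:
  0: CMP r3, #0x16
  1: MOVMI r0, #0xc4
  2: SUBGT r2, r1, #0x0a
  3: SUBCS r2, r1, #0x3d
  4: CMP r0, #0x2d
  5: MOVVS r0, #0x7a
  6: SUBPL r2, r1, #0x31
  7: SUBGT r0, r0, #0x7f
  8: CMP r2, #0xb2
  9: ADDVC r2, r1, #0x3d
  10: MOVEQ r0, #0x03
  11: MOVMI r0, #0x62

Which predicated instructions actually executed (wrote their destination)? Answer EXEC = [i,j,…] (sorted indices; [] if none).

0: ✓ CMP  NZCV=1010
1: ✓ MOVMI  r0←0xc4
2: · SUBGT
3: ✓ SUBCS  r2←0x4b
4: ✓ CMP  NZCV=1010
5: · MOVVS
6: · SUBPL
7: · SUBGT
8: ✓ CMP  NZCV=1001
9: · ADDVC
10: · MOVEQ
11: ✓ MOVMI  r0←0x62

EXEC = [1,3,11]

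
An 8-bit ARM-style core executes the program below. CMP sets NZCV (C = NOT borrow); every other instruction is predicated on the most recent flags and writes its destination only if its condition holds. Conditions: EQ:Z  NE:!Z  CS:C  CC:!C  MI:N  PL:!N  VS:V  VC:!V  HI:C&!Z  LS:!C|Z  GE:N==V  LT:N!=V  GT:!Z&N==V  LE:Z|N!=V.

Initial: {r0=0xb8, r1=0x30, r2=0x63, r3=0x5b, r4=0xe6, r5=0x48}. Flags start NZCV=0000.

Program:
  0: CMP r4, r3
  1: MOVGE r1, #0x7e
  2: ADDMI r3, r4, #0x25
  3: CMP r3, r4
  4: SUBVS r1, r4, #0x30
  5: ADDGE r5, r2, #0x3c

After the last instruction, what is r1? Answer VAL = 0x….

0: ✓ CMP  NZCV=1010
1: · MOVGE
2: ✓ ADDMI  r3←0x0b
3: ✓ CMP  NZCV=0000
4: · SUBVS
5: ✓ ADDGE  r5←0x9f

VAL = 0x30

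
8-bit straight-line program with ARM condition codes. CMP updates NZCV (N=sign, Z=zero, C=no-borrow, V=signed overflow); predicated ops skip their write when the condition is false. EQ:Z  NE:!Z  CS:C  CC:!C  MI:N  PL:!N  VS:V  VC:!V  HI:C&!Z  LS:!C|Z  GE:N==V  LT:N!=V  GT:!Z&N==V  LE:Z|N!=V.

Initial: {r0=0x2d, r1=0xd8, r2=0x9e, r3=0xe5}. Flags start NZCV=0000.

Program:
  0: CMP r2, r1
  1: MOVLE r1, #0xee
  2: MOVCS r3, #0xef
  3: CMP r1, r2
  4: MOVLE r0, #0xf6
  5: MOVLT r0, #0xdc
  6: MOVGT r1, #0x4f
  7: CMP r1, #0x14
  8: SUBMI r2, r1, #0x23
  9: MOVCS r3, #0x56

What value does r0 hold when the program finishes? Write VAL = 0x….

VAL = 0x2d

[0] flags=1000 → (cmp)
[1] flags=1000 LE?T → r1=0xee
[2] flags=1000 CS?F → skip
[3] flags=0010 → (cmp)
[4] flags=0010 LE?F → skip
[5] flags=0010 LT?F → skip
[6] flags=0010 GT?T → r1=0x4f
[7] flags=0010 → (cmp)
[8] flags=0010 MI?F → skip
[9] flags=0010 CS?T → r3=0x56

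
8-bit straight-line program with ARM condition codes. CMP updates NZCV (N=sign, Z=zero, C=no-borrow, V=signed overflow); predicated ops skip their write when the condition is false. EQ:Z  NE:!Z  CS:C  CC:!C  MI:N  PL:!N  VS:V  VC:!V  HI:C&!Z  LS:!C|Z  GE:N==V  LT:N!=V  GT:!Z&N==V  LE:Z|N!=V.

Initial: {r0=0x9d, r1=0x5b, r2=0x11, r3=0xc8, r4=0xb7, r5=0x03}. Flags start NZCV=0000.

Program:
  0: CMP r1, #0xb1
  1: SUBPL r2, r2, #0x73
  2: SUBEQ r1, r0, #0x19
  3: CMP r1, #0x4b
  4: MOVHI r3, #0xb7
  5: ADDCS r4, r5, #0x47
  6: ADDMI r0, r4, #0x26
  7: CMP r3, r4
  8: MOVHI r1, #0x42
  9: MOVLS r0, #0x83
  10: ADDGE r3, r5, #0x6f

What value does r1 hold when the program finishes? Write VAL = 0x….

[0] flags=1001 → (cmp)
[1] flags=1001 PL?F → skip
[2] flags=1001 EQ?F → skip
[3] flags=0010 → (cmp)
[4] flags=0010 HI?T → r3=0xb7
[5] flags=0010 CS?T → r4=0x4a
[6] flags=0010 MI?F → skip
[7] flags=0011 → (cmp)
[8] flags=0011 HI?T → r1=0x42
[9] flags=0011 LS?F → skip
[10] flags=0011 GE?F → skip

VAL = 0x42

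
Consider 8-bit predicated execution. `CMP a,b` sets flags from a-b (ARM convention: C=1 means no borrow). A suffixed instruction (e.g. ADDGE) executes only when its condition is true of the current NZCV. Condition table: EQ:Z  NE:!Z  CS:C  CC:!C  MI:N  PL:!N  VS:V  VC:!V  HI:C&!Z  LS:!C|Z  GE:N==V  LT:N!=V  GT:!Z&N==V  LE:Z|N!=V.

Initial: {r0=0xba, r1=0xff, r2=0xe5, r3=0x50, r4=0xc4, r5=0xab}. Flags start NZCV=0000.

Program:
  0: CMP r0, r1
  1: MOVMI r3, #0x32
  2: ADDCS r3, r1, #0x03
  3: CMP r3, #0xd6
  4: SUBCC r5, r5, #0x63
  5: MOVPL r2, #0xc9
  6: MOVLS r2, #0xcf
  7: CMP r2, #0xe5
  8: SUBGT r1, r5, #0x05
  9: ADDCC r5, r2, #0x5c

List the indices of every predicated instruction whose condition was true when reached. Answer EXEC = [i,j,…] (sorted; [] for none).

[0] flags=1000 → (cmp)
[1] flags=1000 MI?T → r3=0x32
[2] flags=1000 CS?F → skip
[3] flags=0000 → (cmp)
[4] flags=0000 CC?T → r5=0x48
[5] flags=0000 PL?T → r2=0xc9
[6] flags=0000 LS?T → r2=0xcf
[7] flags=1000 → (cmp)
[8] flags=1000 GT?F → skip
[9] flags=1000 CC?T → r5=0x2b

EXEC = [1,4,5,6,9]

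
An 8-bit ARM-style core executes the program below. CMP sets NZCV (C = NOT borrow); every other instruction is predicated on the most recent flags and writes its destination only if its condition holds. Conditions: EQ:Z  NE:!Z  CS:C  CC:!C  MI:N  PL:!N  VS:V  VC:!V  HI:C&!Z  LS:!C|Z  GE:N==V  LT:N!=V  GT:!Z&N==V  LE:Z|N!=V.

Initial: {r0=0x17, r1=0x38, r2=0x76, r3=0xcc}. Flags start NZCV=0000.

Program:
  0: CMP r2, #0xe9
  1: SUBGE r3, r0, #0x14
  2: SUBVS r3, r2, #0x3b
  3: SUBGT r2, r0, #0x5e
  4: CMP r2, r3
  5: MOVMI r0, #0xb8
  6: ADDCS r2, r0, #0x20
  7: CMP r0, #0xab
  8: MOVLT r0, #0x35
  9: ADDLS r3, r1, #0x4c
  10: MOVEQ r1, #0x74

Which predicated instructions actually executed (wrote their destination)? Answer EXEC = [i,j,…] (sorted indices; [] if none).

EXEC = [1,2,3,6,9]

0: ✓ CMP  NZCV=1001
1: ✓ SUBGE  r3←0x03
2: ✓ SUBVS  r3←0x3b
3: ✓ SUBGT  r2←0xb9
4: ✓ CMP  NZCV=0011
5: · MOVMI
6: ✓ ADDCS  r2←0x37
7: ✓ CMP  NZCV=0000
8: · MOVLT
9: ✓ ADDLS  r3←0x84
10: · MOVEQ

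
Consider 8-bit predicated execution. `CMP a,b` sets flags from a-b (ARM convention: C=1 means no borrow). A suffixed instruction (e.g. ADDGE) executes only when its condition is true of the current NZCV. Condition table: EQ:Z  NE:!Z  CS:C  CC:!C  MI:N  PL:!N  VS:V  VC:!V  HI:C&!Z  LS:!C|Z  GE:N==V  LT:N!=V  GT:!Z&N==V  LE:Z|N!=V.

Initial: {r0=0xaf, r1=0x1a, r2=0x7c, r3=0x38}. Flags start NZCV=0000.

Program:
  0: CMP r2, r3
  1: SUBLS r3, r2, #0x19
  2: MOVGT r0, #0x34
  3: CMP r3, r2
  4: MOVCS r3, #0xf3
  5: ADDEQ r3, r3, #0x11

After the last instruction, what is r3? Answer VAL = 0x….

VAL = 0x38

[0] flags=0010 → (cmp)
[1] flags=0010 LS?F → skip
[2] flags=0010 GT?T → r0=0x34
[3] flags=1000 → (cmp)
[4] flags=1000 CS?F → skip
[5] flags=1000 EQ?F → skip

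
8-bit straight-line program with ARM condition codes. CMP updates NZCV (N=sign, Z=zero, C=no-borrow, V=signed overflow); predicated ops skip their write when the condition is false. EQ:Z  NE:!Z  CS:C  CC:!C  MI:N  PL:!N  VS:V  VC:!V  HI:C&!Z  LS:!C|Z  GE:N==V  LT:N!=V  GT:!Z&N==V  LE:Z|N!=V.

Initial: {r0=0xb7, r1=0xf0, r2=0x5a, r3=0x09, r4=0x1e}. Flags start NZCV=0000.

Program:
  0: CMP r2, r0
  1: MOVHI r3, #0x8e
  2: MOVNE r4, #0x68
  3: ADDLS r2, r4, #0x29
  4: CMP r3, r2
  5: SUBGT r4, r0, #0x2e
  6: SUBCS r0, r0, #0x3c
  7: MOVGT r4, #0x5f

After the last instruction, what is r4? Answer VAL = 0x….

VAL = 0x5f

0: ✓ CMP  NZCV=1001
1: · MOVHI
2: ✓ MOVNE  r4←0x68
3: ✓ ADDLS  r2←0x91
4: ✓ CMP  NZCV=0000
5: ✓ SUBGT  r4←0x89
6: · SUBCS
7: ✓ MOVGT  r4←0x5f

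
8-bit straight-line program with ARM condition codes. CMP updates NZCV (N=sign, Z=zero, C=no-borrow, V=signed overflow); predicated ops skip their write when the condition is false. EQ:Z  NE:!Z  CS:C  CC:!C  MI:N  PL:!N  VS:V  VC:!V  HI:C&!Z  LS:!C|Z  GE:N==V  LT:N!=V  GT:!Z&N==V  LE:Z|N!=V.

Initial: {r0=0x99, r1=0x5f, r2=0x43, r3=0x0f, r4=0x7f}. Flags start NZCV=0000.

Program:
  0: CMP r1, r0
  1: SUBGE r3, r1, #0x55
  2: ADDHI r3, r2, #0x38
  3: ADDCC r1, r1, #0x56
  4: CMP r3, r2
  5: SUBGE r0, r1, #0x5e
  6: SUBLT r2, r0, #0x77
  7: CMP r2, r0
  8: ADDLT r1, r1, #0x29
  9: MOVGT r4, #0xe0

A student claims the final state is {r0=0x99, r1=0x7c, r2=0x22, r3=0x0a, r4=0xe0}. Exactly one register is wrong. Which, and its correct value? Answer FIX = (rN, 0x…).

FIX = (r1, 0xb5)

[0] flags=1001 → (cmp)
[1] flags=1001 GE?T → r3=0x0a
[2] flags=1001 HI?F → skip
[3] flags=1001 CC?T → r1=0xb5
[4] flags=1000 → (cmp)
[5] flags=1000 GE?F → skip
[6] flags=1000 LT?T → r2=0x22
[7] flags=1001 → (cmp)
[8] flags=1001 LT?F → skip
[9] flags=1001 GT?T → r4=0xe0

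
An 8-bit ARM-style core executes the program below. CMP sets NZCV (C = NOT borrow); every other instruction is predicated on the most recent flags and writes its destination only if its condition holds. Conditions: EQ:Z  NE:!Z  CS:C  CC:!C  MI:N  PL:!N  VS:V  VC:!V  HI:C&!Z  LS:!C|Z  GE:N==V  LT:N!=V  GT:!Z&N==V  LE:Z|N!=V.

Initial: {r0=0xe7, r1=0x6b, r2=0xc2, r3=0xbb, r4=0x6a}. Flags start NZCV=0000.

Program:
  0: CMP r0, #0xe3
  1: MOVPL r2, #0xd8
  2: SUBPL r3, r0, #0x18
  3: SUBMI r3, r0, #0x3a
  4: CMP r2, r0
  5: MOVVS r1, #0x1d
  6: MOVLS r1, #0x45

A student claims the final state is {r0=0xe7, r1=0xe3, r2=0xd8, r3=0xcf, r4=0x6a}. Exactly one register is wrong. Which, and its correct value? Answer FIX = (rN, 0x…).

[0] flags=0010 → (cmp)
[1] flags=0010 PL?T → r2=0xd8
[2] flags=0010 PL?T → r3=0xcf
[3] flags=0010 MI?F → skip
[4] flags=1000 → (cmp)
[5] flags=1000 VS?F → skip
[6] flags=1000 LS?T → r1=0x45

FIX = (r1, 0x45)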